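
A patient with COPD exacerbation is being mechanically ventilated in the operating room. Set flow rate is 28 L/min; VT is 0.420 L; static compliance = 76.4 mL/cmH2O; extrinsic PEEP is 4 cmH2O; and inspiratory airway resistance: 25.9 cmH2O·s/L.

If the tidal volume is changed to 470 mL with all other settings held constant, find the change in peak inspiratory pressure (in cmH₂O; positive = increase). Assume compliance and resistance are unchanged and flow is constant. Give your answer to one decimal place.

0.7

PIP = Vt/C + R·V̇ + PEEP (constant-flow equation of motion).
Only the elastic term changes: ΔPIP = ΔVt / C = (470 − 420) / 76.4 = 0.6545 cmH2O.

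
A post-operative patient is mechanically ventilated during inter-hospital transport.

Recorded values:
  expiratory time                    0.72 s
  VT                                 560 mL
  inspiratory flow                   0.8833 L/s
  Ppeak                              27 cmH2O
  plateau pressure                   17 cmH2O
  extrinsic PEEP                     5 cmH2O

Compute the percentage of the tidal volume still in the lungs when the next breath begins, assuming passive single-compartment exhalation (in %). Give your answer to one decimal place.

R = (PIP − Pplat)/V̇ = (27 − 17) / 0.8833 = 10.0/0.8833 = 11.321 cmH2O·s/L.
C = Vt/(Pplat − PEEP) = 560.0 / (17 − 5) = 560.0/12.0 = 46.667 mL/cmH2O.
τ = R × C = 11.321 × 0.04667 L/cmH2O = 0.5284 s.
Fraction remaining at end-expiration = e^(−Te/τ) = e^(−0.72/0.5284) = 0.256 → 25.6%.

25.6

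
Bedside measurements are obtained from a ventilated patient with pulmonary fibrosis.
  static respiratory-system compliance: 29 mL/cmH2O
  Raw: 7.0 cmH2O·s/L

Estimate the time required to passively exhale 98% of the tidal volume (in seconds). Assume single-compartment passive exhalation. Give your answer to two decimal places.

0.79

τ = R × C = 7.0 × 29 mL/cmH2O = 7.0 × 0.029 L/cmH2O = 0.203 s.
Exhaled fraction f = 1 − e^(−t/τ) → t = −τ·ln(1 − f) = −0.203·ln(0.02) = 0.7941 s.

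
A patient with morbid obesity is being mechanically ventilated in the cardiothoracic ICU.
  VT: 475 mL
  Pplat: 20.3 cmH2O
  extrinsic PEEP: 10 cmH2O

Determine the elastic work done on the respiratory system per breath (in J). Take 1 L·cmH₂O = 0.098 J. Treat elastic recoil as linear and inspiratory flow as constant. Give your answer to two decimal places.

0.24

Elastic work ≈ ½ × (Pplat − PEEP) × Vt = 0.5 × (20.3 − 10) × 0.475 L = 0.5 × 10.3 × 0.475 = 2.446 L·cmH2O.
× 0.098 J/(L·cmH2O) → 0.2397 J.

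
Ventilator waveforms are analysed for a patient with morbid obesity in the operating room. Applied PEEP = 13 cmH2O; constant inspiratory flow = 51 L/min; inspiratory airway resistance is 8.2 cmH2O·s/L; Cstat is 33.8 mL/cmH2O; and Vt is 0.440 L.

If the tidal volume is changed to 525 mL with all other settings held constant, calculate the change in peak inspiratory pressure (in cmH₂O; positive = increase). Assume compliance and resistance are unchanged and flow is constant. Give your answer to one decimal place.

2.5

PIP = Vt/C + R·V̇ + PEEP (constant-flow equation of motion).
Only the elastic term changes: ΔPIP = ΔVt / C = (525 − 440) / 33.8 = 2.515 cmH2O.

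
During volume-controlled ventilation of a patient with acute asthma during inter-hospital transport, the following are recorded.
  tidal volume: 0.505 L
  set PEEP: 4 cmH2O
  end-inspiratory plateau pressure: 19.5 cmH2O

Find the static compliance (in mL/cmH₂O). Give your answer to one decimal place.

32.6

Cstat = Vt / (Pplat − PEEP) = 505 / (19.5 − 4) = 505 / 15.5 = 32.581 mL/cmH2O.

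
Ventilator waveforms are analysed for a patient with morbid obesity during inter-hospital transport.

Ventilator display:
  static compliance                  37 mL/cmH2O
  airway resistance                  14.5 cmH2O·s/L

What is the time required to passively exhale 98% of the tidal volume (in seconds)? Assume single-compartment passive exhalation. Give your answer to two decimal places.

2.10

τ = R × C = 14.5 × 37 mL/cmH2O = 14.5 × 0.037 L/cmH2O = 0.5365 s.
Exhaled fraction f = 1 − e^(−t/τ) → t = −τ·ln(1 − f) = −0.5365·ln(0.02) = 2.099 s.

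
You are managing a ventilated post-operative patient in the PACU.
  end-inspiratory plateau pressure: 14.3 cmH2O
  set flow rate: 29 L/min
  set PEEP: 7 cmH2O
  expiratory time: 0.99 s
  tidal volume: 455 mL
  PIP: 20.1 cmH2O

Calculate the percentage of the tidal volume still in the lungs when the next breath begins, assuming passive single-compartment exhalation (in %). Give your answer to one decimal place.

26.6

Flow: 29 L/min ÷ 60 = 0.4833 L/s.
R = (PIP − Pplat)/V̇ = (20.1 − 14.3) / 0.4833 = 5.8/0.4833 = 12.001 cmH2O·s/L.
C = Vt/(Pplat − PEEP) = 455.0 / (14.3 − 7) = 455.0/7.3 = 62.329 mL/cmH2O.
τ = R × C = 12.001 × 0.06233 L/cmH2O = 0.748 s.
Fraction remaining at end-expiration = e^(−Te/τ) = e^(−0.99/0.748) = 0.2662 → 26.62%.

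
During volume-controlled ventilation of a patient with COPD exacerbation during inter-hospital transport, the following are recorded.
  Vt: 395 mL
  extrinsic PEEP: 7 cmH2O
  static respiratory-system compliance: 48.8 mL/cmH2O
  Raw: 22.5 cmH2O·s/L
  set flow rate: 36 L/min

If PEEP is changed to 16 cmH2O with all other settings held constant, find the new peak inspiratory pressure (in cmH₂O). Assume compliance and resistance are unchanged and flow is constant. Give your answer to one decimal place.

Flow: 36 L/min ÷ 60 = 0.6 L/s.
PIP = Vt/C + R·V̇ + PEEP (constant-flow equation of motion).
Only the baseline term changes: ΔPIP = ΔPEEP = 16 − 7 = 9.0 cmH2O.
Original PIP = 395/48.8 + 22.5×0.6 + 7 = 28.594 cmH2O; new PIP = 28.594 + (9.0) = 37.594 cmH2O.

37.6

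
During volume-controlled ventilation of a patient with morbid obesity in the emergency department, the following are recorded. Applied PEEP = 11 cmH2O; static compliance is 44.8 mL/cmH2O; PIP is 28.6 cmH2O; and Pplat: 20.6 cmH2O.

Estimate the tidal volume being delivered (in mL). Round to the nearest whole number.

430

Vt = Cstat × (Pplat − PEEP) = 44.8 × (20.6 − 11) = 44.8 × 9.6 = 430.08 mL.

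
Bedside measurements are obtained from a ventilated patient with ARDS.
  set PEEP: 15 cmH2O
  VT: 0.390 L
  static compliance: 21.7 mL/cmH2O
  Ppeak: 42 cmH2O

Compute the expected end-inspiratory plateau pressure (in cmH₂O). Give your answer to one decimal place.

Pplat = PEEP + Vt / Cstat = 15 + 390 / 21.7 = 15 + 17.972 = 32.972 cmH2O.

33.0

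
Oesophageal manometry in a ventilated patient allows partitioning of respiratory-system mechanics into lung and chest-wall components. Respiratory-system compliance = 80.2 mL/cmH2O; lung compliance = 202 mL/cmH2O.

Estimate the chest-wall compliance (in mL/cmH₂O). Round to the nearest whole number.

1/Ccw = 1/Crs − 1/CL.
1/Ccw = 1/80.2 − 1/202 = 0.007518.
Ccw = 133.01 mL/cmH2O.

133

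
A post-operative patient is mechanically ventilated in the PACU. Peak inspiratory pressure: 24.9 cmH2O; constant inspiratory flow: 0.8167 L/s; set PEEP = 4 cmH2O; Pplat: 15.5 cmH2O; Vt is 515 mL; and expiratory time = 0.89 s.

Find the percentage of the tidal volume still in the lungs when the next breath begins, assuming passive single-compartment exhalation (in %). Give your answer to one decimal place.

R = (PIP − Pplat)/V̇ = (24.9 − 15.5) / 0.8167 = 9.4/0.8167 = 11.51 cmH2O·s/L.
C = Vt/(Pplat − PEEP) = 515.0 / (15.5 − 4) = 515.0/11.5 = 44.783 mL/cmH2O.
τ = R × C = 11.51 × 0.04478 L/cmH2O = 0.5154 s.
Fraction remaining at end-expiration = e^(−Te/τ) = e^(−0.89/0.5154) = 0.1779 → 17.79%.

17.8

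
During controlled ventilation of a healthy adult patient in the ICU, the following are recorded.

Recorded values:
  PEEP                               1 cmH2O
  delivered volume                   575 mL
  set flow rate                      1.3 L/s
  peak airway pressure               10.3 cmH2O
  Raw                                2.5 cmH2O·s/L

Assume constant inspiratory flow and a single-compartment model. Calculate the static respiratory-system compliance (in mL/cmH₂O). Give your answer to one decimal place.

95.0

Equation of motion (constant flow): PIP = Vt/C + R·V̇ + PEEP.
Vt/C = PIP − R·V̇ − PEEP = 10.3 − 2.5×1.3 − 1 = 10.3 − 3.25 − 1 = 6.05 cmH2O.
C = Vt / 6.05 = 575 / 6.05 = 95.041 mL/cmH2O.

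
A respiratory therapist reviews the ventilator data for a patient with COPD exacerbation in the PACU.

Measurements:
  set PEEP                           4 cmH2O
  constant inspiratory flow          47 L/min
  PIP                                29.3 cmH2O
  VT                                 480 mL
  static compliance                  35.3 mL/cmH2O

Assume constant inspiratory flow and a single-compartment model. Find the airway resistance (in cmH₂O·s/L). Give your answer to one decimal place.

14.9

Flow: 47 L/min ÷ 60 = 0.7833 L/s.
Equation of motion (constant flow): PIP = Vt/C + R·V̇ + PEEP.
R·V̇ = PIP − Vt/C − PEEP = 29.3 − 480/35.3 − 4 = 29.3 − 13.598 − 4 = 11.702 cmH2O.
R = 11.702 / 0.7833 = 14.939 cmH2O·s/L.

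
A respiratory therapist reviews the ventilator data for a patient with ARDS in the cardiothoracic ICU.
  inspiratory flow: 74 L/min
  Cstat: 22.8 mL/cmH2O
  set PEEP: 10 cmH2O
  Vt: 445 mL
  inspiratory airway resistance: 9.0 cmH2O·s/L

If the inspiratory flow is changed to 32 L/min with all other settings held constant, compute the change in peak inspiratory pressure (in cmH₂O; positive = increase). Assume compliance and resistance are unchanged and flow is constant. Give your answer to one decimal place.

-6.3

Flow: 74 L/min ÷ 60 = 1.2333 L/s.
New flow: 32 L/min ÷ 60 = 0.5333 L/s.
PIP = Vt/C + R·V̇ + PEEP (constant-flow equation of motion).
Only the resistive term changes: ΔPIP = R × ΔV̇ = 9.0 × (0.5333 − 1.2333) = 9.0 × -0.7 = -6.3 cmH2O.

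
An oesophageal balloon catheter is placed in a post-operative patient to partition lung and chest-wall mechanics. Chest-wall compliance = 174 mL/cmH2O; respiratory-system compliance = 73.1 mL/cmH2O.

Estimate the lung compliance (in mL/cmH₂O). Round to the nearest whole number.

126

1/CL = 1/Crs − 1/Ccw.
1/CL = 1/73.1 − 1/174 = 0.007933.
CL = 126.06 mL/cmH2O.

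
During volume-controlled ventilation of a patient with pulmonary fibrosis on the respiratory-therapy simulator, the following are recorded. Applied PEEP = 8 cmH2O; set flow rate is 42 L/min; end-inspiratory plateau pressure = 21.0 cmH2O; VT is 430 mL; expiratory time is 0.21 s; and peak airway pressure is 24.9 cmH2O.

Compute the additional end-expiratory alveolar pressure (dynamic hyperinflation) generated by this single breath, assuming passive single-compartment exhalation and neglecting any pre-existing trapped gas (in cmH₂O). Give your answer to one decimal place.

4.2

Flow: 42 L/min ÷ 60 = 0.7 L/s.
R = (PIP − Pplat)/V̇ = (24.9 − 21.0) / 0.7 = 3.9/0.7 = 5.571 cmH2O·s/L.
C = Vt/(Pplat − PEEP) = 430.0 / (21.0 − 8) = 430.0/13.0 = 33.077 mL/cmH2O.
τ = R × C = 5.571 × 0.03308 L/cmH2O = 0.1843 s.
Fraction remaining = e^(−Te/τ) = e^(−0.21/0.1843) = 0.32; trapped volume = 430.0 × 0.32 = 137.6 mL.
Additional alveolar pressure from trapping ≈ V_trapped / C = 137.6 / 33.077 = 4.16 cmH2O.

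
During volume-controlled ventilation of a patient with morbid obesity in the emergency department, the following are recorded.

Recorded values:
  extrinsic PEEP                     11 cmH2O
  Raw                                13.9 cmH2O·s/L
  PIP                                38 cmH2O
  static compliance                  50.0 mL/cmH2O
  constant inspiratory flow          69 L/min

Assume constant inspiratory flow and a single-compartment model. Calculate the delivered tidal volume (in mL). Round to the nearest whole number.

Flow: 69 L/min ÷ 60 = 1.15 L/s.
Equation of motion (constant flow): PIP = Vt/C + R·V̇ + PEEP.
Vt/C = PIP − R·V̇ − PEEP = 38 − 15.985 − 11 = 11.015 cmH2O.
Vt = C × 11.015 = 50.0 × 11.015 = 550.75 mL.

551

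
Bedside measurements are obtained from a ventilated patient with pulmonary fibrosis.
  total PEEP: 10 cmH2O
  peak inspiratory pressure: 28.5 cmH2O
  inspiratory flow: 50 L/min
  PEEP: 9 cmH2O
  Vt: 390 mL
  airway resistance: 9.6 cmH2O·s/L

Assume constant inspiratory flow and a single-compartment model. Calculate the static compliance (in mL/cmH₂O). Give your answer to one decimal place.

37.1

Flow: 50 L/min ÷ 60 = 0.8333 L/s.
Total PEEP = 10 cmH2O (set 9 + intrinsic 1); this is the baseline alveolar pressure.
Equation of motion (constant flow): PIP = Vt/C + R·V̇ + PEEP.
Vt/C = PIP − R·V̇ − PEEP = 28.5 − 9.6×0.8333 − 10 = 28.5 − 8.0 − 10 = 10.5 cmH2O.
C = Vt / 10.5 = 390 / 10.5 = 37.143 mL/cmH2O.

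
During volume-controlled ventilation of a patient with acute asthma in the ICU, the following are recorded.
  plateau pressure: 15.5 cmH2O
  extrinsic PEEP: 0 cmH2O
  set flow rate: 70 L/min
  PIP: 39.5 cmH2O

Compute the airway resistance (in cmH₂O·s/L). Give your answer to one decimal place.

20.6

Flow: 70 L/min ÷ 60 = 1.1667 L/s.
Raw = (PIP − Pplat) / flow = (39.5 − 15.5) / 1.1667 = 24.0 / 1.1667 = 20.571 cmH2O·s/L.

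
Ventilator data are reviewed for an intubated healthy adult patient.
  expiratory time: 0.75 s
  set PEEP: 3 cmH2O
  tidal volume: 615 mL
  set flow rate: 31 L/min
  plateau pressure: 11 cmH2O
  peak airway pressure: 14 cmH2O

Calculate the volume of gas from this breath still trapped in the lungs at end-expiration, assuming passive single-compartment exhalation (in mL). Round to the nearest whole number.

Flow: 31 L/min ÷ 60 = 0.5167 L/s.
R = (PIP − Pplat)/V̇ = (14 − 11) / 0.5167 = 3.0/0.5167 = 5.806 cmH2O·s/L.
C = Vt/(Pplat − PEEP) = 615.0 / (11 − 3) = 615.0/8.0 = 76.875 mL/cmH2O.
τ = R × C = 5.806 × 0.07688 L/cmH2O = 0.4464 s.
Fraction remaining = e^(−Te/τ) = e^(−0.75/0.4464) = 0.1864.
Trapped volume = 615.0 × 0.1864 = 114.64 mL.

115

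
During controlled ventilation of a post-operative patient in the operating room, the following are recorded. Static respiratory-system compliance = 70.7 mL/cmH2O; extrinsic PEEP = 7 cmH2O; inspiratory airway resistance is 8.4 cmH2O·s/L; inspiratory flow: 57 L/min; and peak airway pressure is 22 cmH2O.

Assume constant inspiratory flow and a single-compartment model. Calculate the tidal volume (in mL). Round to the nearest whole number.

496

Flow: 57 L/min ÷ 60 = 0.95 L/s.
Equation of motion (constant flow): PIP = Vt/C + R·V̇ + PEEP.
Vt/C = PIP − R·V̇ − PEEP = 22 − 7.98 − 7 = 7.02 cmH2O.
Vt = C × 7.02 = 70.7 × 7.02 = 496.31 mL.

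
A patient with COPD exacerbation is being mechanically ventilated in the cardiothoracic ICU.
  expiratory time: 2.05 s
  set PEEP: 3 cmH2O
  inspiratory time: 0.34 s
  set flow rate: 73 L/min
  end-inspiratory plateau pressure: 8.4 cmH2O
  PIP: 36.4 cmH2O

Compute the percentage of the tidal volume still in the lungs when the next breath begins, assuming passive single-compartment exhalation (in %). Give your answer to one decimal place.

Flow: 73 L/min ÷ 60 = 1.2167 L/s.
Vt = flow × Ti = 1.2167 L/s × 0.34 s × 1000 mL/L = 413.68 mL.
R = (PIP − Pplat)/V̇ = (36.4 − 8.4) / 1.2167 = 28.0/1.2167 = 23.013 cmH2O·s/L.
C = Vt/(Pplat − PEEP) = 413.68 / (8.4 − 3) = 413.68/5.4 = 76.607 mL/cmH2O.
τ = R × C = 23.013 × 0.07661 L/cmH2O = 1.763 s.
Fraction remaining at end-expiration = e^(−Te/τ) = e^(−2.05/1.763) = 0.3126 → 31.26%.

31.3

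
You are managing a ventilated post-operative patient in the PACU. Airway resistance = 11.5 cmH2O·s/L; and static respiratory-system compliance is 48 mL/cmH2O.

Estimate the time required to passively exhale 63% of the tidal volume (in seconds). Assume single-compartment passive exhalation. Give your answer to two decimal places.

0.55

τ = R × C = 11.5 × 48 mL/cmH2O = 11.5 × 0.048 L/cmH2O = 0.552 s.
Exhaled fraction f = 1 − e^(−t/τ) → t = −τ·ln(1 − f) = −0.552·ln(0.37) = 0.5488 s.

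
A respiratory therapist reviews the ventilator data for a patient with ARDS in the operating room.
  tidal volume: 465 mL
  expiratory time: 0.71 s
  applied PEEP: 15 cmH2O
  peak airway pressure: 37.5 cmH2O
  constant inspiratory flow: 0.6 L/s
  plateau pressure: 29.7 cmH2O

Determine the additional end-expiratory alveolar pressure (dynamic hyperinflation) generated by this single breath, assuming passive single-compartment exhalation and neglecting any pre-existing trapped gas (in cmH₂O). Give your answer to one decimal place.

R = (PIP − Pplat)/V̇ = (37.5 − 29.7) / 0.6 = 7.8/0.6 = 13.0 cmH2O·s/L.
C = Vt/(Pplat − PEEP) = 465.0 / (29.7 − 15) = 465.0/14.7 = 31.633 mL/cmH2O.
τ = R × C = 13.0 × 0.03163 L/cmH2O = 0.4112 s.
Fraction remaining = e^(−Te/τ) = e^(−0.71/0.4112) = 0.1779; trapped volume = 465.0 × 0.1779 = 82.724 mL.
Additional alveolar pressure from trapping ≈ V_trapped / C = 82.724 / 31.633 = 2.615 cmH2O.

2.6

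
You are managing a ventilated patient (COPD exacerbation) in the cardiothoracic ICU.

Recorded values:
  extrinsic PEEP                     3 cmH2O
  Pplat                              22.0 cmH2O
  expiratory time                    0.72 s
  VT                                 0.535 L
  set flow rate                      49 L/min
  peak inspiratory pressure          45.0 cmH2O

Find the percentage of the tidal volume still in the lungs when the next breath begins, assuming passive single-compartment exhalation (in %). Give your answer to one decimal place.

Flow: 49 L/min ÷ 60 = 0.8167 L/s.
R = (PIP − Pplat)/V̇ = (45.0 − 22.0) / 0.8167 = 23.0/0.8167 = 28.162 cmH2O·s/L.
C = Vt/(Pplat − PEEP) = 535.0 / (22.0 − 3) = 535.0/19.0 = 28.158 mL/cmH2O.
τ = R × C = 28.162 × 0.02816 L/cmH2O = 0.793 s.
Fraction remaining at end-expiration = e^(−Te/τ) = e^(−0.72/0.793) = 0.4034 → 40.34%.

40.3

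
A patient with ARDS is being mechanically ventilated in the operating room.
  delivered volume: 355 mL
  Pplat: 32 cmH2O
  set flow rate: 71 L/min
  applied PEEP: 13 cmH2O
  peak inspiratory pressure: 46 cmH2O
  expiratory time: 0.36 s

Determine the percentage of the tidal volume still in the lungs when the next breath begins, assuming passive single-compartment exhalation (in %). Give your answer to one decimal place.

19.6

Flow: 71 L/min ÷ 60 = 1.1833 L/s.
R = (PIP − Pplat)/V̇ = (46 − 32) / 1.1833 = 14.0/1.1833 = 11.831 cmH2O·s/L.
C = Vt/(Pplat − PEEP) = 355.0 / (32 − 13) = 355.0/19.0 = 18.684 mL/cmH2O.
τ = R × C = 11.831 × 0.01868 L/cmH2O = 0.221 s.
Fraction remaining at end-expiration = e^(−Te/τ) = e^(−0.36/0.221) = 0.1961 → 19.61%.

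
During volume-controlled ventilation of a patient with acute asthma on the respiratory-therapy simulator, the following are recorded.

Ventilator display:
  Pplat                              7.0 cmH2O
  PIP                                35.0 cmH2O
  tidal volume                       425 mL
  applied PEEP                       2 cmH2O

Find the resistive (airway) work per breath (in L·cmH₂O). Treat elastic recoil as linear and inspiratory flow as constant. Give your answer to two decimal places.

11.90

With constant inspiratory flow the resistive pressure is constant at PIP − Pplat = 35.0 − 7.0 = 28.0 cmH2O, so resistive work = 28.0 × 0.425 = 11.9 L·cmH2O.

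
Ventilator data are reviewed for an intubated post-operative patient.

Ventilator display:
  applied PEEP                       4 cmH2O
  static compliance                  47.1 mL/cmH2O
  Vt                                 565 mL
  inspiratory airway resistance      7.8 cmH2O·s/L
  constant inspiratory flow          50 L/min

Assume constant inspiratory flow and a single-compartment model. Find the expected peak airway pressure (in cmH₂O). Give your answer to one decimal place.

Flow: 50 L/min ÷ 60 = 0.8333 L/s.
Equation of motion (constant flow): PIP = Vt/C + R·V̇ + PEEP.
PIP = 565/47.1 + 7.8×0.8333 + 4 = 11.996 + 6.5 + 4 = 22.496 cmH2O.

22.5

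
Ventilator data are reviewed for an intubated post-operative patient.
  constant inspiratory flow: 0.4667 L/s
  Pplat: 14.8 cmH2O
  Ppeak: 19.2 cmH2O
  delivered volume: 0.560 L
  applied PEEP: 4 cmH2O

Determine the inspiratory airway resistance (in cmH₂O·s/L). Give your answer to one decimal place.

Raw = (PIP − Pplat) / flow = (19.2 − 14.8) / 0.4667 = 4.4 / 0.4667 = 9.428 cmH2O·s/L.

9.4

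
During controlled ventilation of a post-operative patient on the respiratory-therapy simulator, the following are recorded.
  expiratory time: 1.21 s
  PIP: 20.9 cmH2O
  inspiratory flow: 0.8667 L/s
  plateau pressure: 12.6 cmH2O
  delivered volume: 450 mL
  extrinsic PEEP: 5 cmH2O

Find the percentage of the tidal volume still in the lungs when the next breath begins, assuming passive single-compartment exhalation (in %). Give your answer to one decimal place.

R = (PIP − Pplat)/V̇ = (20.9 − 12.6) / 0.8667 = 8.3/0.8667 = 9.577 cmH2O·s/L.
C = Vt/(Pplat − PEEP) = 450.0 / (12.6 − 5) = 450.0/7.6 = 59.211 mL/cmH2O.
τ = R × C = 9.577 × 0.05921 L/cmH2O = 0.5671 s.
Fraction remaining at end-expiration = e^(−Te/τ) = e^(−1.21/0.5671) = 0.1184 → 11.84%.

11.8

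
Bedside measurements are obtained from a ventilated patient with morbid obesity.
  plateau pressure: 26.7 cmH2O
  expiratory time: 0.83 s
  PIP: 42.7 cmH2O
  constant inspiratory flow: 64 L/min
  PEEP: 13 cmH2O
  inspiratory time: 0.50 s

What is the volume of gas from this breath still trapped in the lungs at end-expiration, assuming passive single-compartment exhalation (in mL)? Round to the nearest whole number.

Flow: 64 L/min ÷ 60 = 1.0667 L/s.
Vt = flow × Ti = 1.0667 L/s × 0.50 s × 1000 mL/L = 533.35 mL.
R = (PIP − Pplat)/V̇ = (42.7 − 26.7) / 1.0667 = 16.0/1.0667 = 15.0 cmH2O·s/L.
C = Vt/(Pplat − PEEP) = 533.35 / (26.7 − 13) = 533.35/13.7 = 38.931 mL/cmH2O.
τ = R × C = 15.0 × 0.03893 L/cmH2O = 0.584 s.
Fraction remaining = e^(−Te/τ) = e^(−0.83/0.584) = 0.2414.
Trapped volume = 533.35 × 0.2414 = 128.75 mL.

129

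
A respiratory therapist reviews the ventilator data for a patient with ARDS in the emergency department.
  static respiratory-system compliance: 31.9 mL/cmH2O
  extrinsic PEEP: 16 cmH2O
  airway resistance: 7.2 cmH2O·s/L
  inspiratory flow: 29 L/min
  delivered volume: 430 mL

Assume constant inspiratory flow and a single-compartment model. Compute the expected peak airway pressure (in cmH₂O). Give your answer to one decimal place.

Flow: 29 L/min ÷ 60 = 0.4833 L/s.
Equation of motion (constant flow): PIP = Vt/C + R·V̇ + PEEP.
PIP = 430/31.9 + 7.2×0.4833 + 16 = 13.48 + 3.48 + 16 = 32.96 cmH2O.

33.0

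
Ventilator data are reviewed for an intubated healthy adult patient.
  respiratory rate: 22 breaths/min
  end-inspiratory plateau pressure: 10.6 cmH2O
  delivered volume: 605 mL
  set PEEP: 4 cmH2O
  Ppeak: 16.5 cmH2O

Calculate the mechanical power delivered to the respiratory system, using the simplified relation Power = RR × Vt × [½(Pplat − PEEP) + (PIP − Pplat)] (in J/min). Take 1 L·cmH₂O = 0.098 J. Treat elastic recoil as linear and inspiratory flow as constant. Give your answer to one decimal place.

Per-breath work = Vt × [½(Pplat−PEEP) + (PIP−Pplat)] = 0.605 × [0.5×6.6 + 5.9] = 0.605 × 9.2 = 5.566 L·cmH2O.
Power = 22 × 5.566 = 122.45 L·cmH2O/min.
× 0.098 J/(L·cmH2O) → 12.0 J/min.

12.0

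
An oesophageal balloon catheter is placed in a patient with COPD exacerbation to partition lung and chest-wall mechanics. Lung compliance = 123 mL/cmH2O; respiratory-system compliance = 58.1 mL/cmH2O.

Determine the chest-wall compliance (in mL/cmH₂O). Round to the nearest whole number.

110

1/Ccw = 1/Crs − 1/CL.
1/Ccw = 1/58.1 − 1/123 = 0.009082.
Ccw = 110.11 mL/cmH2O.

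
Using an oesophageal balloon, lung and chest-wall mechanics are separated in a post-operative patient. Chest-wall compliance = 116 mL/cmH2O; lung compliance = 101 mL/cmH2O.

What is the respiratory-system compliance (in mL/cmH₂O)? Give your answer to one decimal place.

Lung and chest wall are elastances in series: 1/Crs = 1/CL + 1/Ccw.
1/Crs = 1/101 + 1/116 = 0.01852.
Crs = 53.996 mL/cmH2O.

54.0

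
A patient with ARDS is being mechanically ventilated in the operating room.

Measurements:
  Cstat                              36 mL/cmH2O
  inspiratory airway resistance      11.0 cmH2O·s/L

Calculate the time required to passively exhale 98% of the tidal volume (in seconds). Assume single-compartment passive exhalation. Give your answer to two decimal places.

1.55

τ = R × C = 11.0 × 36 mL/cmH2O = 11.0 × 0.036 L/cmH2O = 0.396 s.
Exhaled fraction f = 1 − e^(−t/τ) → t = −τ·ln(1 − f) = −0.396·ln(0.02) = 1.549 s.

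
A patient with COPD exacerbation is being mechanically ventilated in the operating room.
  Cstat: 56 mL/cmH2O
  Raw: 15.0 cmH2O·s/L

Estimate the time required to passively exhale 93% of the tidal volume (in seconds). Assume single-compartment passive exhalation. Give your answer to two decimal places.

2.23

τ = R × C = 15.0 × 56 mL/cmH2O = 15.0 × 0.056 L/cmH2O = 0.84 s.
Exhaled fraction f = 1 − e^(−t/τ) → t = −τ·ln(1 − f) = −0.84·ln(0.07) = 2.234 s.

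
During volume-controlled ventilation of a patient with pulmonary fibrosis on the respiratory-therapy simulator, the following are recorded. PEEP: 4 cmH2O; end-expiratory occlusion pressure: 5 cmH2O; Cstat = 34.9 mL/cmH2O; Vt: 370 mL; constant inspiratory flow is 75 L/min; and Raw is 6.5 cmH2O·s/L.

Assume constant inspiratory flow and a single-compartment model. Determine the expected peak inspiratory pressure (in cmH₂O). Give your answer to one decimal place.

Flow: 75 L/min ÷ 60 = 1.25 L/s.
Total PEEP = 5 cmH2O (set 4 + intrinsic 1); this is the baseline alveolar pressure.
Equation of motion (constant flow): PIP = Vt/C + R·V̇ + PEEP.
PIP = 370/34.9 + 6.5×1.25 + 5 = 10.602 + 8.125 + 5 = 23.727 cmH2O.

23.7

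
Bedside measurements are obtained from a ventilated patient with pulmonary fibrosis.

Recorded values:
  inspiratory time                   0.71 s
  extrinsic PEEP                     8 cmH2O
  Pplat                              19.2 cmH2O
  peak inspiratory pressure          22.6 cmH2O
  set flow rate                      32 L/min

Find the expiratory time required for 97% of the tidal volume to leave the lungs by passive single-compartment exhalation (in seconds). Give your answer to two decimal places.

Flow: 32 L/min ÷ 60 = 0.5333 L/s.
Vt = flow × Ti = 0.5333 L/s × 0.71 s × 1000 mL/L = 378.64 mL.
R = (PIP − Pplat)/V̇ = (22.6 − 19.2) / 0.5333 = 3.4/0.5333 = 6.375 cmH2O·s/L.
C = Vt/(Pplat − PEEP) = 378.64 / (19.2 − 8) = 378.64/11.2 = 33.807 mL/cmH2O.
τ = R × C = 6.375 × 0.03381 L/cmH2O = 0.2155 s.
t = −τ·ln(1 − 0.97) = −0.2155·ln(0.03) = 0.7557 s.

0.76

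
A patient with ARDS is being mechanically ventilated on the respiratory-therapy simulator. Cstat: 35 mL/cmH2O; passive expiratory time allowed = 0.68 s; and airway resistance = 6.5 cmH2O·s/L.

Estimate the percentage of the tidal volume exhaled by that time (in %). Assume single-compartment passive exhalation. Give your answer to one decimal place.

τ = R × C = 6.5 × 35 mL/cmH2O = 6.5 × 0.035 L/cmH2O = 0.2275 s.
Passive exhalation: V(t)/V₀ = e^(−t/τ) = e^(−0.68/0.2275) = 0.05034.
Fraction exhaled = 1 − 0.05034 = 0.9497 → 94.97%.

95.0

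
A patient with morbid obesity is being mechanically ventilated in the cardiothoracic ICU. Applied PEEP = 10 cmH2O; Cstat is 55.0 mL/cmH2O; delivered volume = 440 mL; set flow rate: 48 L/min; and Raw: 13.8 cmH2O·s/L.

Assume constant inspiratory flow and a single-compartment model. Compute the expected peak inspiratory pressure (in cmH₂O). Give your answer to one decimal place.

29.0

Flow: 48 L/min ÷ 60 = 0.8 L/s.
Equation of motion (constant flow): PIP = Vt/C + R·V̇ + PEEP.
PIP = 440/55.0 + 13.8×0.8 + 10 = 8.0 + 11.04 + 10 = 29.04 cmH2O.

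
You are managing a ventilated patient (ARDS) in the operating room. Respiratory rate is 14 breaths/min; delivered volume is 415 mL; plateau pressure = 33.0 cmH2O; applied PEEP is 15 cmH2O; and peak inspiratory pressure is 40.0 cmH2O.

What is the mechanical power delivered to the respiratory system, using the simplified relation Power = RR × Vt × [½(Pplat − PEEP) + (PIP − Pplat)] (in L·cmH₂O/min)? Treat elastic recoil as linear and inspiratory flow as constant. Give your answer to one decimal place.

93.0

Per-breath work = Vt × [½(Pplat−PEEP) + (PIP−Pplat)] = 0.415 × [0.5×18.0 + 7.0] = 0.415 × 16.0 = 6.64 L·cmH2O.
Power = 14 × 6.64 = 92.96 L·cmH2O/min.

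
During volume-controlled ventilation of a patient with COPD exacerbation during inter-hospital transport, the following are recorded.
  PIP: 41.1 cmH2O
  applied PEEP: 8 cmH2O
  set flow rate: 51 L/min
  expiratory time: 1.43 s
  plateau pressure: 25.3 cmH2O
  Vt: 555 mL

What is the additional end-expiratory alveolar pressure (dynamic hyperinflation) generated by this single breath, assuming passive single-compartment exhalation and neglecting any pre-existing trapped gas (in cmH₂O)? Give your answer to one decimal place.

1.6

Flow: 51 L/min ÷ 60 = 0.85 L/s.
R = (PIP − Pplat)/V̇ = (41.1 − 25.3) / 0.85 = 15.8/0.85 = 18.588 cmH2O·s/L.
C = Vt/(Pplat − PEEP) = 555.0 / (25.3 − 8) = 555.0/17.3 = 32.081 mL/cmH2O.
τ = R × C = 18.588 × 0.03208 L/cmH2O = 0.5963 s.
Fraction remaining = e^(−Te/τ) = e^(−1.43/0.5963) = 0.09089; trapped volume = 555.0 × 0.09089 = 50.444 mL.
Additional alveolar pressure from trapping ≈ V_trapped / C = 50.444 / 32.081 = 1.572 cmH2O.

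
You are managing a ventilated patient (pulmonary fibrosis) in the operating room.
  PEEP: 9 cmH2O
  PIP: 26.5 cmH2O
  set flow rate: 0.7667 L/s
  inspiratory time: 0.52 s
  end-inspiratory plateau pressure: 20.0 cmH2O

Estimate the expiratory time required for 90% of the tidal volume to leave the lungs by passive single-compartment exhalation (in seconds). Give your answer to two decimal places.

0.71

Vt = flow × Ti = 0.7667 L/s × 0.52 s × 1000 mL/L = 398.68 mL.
R = (PIP − Pplat)/V̇ = (26.5 − 20.0) / 0.7667 = 6.5/0.7667 = 8.478 cmH2O·s/L.
C = Vt/(Pplat − PEEP) = 398.68 / (20.0 − 9) = 398.68/11.0 = 36.244 mL/cmH2O.
τ = R × C = 8.478 × 0.03624 L/cmH2O = 0.3072 s.
t = −τ·ln(1 − 0.90) = −0.3072·ln(0.1) = 0.7074 s.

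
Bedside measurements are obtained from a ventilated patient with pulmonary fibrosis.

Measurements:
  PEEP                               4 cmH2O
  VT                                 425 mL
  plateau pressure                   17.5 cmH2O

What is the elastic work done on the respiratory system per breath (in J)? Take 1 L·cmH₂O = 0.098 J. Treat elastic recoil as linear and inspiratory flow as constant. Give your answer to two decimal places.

0.28

Elastic work ≈ ½ × (Pplat − PEEP) × Vt = 0.5 × (17.5 − 4) × 0.425 L = 0.5 × 13.5 × 0.425 = 2.869 L·cmH2O.
× 0.098 J/(L·cmH2O) → 0.2812 J.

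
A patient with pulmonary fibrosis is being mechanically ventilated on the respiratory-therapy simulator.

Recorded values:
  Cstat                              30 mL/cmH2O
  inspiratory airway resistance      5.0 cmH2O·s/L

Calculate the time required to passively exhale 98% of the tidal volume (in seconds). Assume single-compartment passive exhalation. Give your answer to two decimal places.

τ = R × C = 5.0 × 30 mL/cmH2O = 5.0 × 0.030 L/cmH2O = 0.15 s.
Exhaled fraction f = 1 − e^(−t/τ) → t = −τ·ln(1 − f) = −0.15·ln(0.02) = 0.5868 s.

0.59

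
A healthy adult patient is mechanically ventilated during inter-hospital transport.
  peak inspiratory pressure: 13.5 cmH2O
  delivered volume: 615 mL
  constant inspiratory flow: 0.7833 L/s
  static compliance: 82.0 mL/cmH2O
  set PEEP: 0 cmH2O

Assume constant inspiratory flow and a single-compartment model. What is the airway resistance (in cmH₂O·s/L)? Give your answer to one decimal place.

7.7

Equation of motion (constant flow): PIP = Vt/C + R·V̇ + PEEP.
R·V̇ = PIP − Vt/C − PEEP = 13.5 − 615/82.0 − 0 = 13.5 − 7.5 − 0 = 6.0 cmH2O.
R = 6.0 / 0.7833 = 7.66 cmH2O·s/L.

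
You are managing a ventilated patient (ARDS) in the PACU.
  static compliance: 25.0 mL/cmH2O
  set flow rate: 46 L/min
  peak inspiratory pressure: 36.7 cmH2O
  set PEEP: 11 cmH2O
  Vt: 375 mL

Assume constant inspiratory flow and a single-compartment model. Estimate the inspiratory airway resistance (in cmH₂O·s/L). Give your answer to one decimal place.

Flow: 46 L/min ÷ 60 = 0.7667 L/s.
Equation of motion (constant flow): PIP = Vt/C + R·V̇ + PEEP.
R·V̇ = PIP − Vt/C − PEEP = 36.7 − 375/25.0 − 11 = 36.7 − 15.0 − 11 = 10.7 cmH2O.
R = 10.7 / 0.7667 = 13.956 cmH2O·s/L.

14.0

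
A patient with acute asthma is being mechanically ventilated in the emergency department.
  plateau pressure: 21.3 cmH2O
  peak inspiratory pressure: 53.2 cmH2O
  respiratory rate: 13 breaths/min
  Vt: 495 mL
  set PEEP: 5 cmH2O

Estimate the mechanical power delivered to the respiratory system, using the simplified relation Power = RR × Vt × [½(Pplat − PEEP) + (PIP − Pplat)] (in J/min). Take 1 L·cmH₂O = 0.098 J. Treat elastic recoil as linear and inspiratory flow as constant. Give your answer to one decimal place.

25.3

Per-breath work = Vt × [½(Pplat−PEEP) + (PIP−Pplat)] = 0.495 × [0.5×16.3 + 31.9] = 0.495 × 40.05 = 19.825 L·cmH2O.
Power = 13 × 19.825 = 257.73 L·cmH2O/min.
× 0.098 J/(L·cmH2O) → 25.258 J/min.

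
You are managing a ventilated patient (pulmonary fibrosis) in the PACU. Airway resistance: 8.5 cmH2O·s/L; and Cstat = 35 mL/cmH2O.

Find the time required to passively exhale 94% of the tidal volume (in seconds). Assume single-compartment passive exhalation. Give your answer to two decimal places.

0.84

τ = R × C = 8.5 × 35 mL/cmH2O = 8.5 × 0.035 L/cmH2O = 0.2975 s.
Exhaled fraction f = 1 − e^(−t/τ) → t = −τ·ln(1 − f) = −0.2975·ln(0.06) = 0.837 s.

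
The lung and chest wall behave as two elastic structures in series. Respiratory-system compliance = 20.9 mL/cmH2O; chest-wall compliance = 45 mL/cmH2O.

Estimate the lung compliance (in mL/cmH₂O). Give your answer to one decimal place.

1/CL = 1/Crs − 1/Ccw.
1/CL = 1/20.9 − 1/45 = 0.02562.
CL = 39.032 mL/cmH2O.

39.0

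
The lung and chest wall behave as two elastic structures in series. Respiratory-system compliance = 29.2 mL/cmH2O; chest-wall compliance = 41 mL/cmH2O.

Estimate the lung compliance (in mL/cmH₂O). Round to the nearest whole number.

101

1/CL = 1/Crs − 1/Ccw.
1/CL = 1/29.2 − 1/41 = 0.009856.
CL = 101.46 mL/cmH2O.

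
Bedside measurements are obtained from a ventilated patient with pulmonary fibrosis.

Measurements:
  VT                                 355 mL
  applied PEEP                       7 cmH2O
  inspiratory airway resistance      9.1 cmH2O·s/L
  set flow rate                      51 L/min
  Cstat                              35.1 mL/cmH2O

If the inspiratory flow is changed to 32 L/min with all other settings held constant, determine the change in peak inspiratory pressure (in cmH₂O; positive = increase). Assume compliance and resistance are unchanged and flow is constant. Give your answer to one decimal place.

Flow: 51 L/min ÷ 60 = 0.85 L/s.
New flow: 32 L/min ÷ 60 = 0.5333 L/s.
PIP = Vt/C + R·V̇ + PEEP (constant-flow equation of motion).
Only the resistive term changes: ΔPIP = R × ΔV̇ = 9.1 × (0.5333 − 0.85) = 9.1 × -0.3167 = -2.882 cmH2O.

-2.9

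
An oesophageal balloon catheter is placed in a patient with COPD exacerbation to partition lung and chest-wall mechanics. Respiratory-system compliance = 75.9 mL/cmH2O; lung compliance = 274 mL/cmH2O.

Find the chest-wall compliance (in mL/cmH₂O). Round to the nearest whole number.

105

1/Ccw = 1/Crs − 1/CL.
1/Ccw = 1/75.9 − 1/274 = 0.009526.
Ccw = 104.98 mL/cmH2O.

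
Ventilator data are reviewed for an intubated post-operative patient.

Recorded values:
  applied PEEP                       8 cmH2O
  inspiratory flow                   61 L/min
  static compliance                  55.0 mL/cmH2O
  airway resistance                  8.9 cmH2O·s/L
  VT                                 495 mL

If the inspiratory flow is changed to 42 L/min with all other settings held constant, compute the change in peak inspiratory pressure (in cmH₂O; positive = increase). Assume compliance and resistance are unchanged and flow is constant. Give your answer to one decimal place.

-2.8

Flow: 61 L/min ÷ 60 = 1.0167 L/s.
New flow: 42 L/min ÷ 60 = 0.7 L/s.
PIP = Vt/C + R·V̇ + PEEP (constant-flow equation of motion).
Only the resistive term changes: ΔPIP = R × ΔV̇ = 8.9 × (0.7 − 1.0167) = 8.9 × -0.3167 = -2.819 cmH2O.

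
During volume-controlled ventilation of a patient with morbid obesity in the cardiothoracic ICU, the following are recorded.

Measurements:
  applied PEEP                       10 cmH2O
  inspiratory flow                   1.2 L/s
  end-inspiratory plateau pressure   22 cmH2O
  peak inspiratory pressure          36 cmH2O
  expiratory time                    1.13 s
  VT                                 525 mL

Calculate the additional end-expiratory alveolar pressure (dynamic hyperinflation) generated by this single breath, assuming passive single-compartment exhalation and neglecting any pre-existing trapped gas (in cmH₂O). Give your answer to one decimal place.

R = (PIP − Pplat)/V̇ = (36 − 22) / 1.2 = 14.0/1.2 = 11.667 cmH2O·s/L.
C = Vt/(Pplat − PEEP) = 525.0 / (22 − 10) = 525.0/12.0 = 43.75 mL/cmH2O.
τ = R × C = 11.667 × 0.04375 L/cmH2O = 0.5104 s.
Fraction remaining = e^(−Te/τ) = e^(−1.13/0.5104) = 0.1093; trapped volume = 525.0 × 0.1093 = 57.383 mL.
Additional alveolar pressure from trapping ≈ V_trapped / C = 57.383 / 43.75 = 1.312 cmH2O.

1.3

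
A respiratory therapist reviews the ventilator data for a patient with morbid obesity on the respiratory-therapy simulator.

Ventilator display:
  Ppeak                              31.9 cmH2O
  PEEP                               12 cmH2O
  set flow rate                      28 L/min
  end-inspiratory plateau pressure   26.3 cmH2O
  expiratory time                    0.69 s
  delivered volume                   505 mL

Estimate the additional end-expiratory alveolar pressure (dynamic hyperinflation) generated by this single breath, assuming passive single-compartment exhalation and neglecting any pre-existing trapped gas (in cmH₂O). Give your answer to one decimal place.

Flow: 28 L/min ÷ 60 = 0.4667 L/s.
R = (PIP − Pplat)/V̇ = (31.9 − 26.3) / 0.4667 = 5.6/0.4667 = 11.999 cmH2O·s/L.
C = Vt/(Pplat − PEEP) = 505.0 / (26.3 − 12) = 505.0/14.3 = 35.315 mL/cmH2O.
τ = R × C = 11.999 × 0.03532 L/cmH2O = 0.4238 s.
Fraction remaining = e^(−Te/τ) = e^(−0.69/0.4238) = 0.1963; trapped volume = 505.0 × 0.1963 = 99.132 mL.
Additional alveolar pressure from trapping ≈ V_trapped / C = 99.132 / 35.315 = 2.807 cmH2O.

2.8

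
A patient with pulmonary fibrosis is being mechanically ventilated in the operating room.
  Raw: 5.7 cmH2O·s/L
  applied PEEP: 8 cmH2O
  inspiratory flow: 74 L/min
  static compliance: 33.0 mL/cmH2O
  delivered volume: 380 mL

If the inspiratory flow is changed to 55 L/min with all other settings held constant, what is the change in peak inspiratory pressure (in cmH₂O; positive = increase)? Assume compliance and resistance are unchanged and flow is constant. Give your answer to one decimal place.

-1.8

Flow: 74 L/min ÷ 60 = 1.2333 L/s.
New flow: 55 L/min ÷ 60 = 0.9167 L/s.
PIP = Vt/C + R·V̇ + PEEP (constant-flow equation of motion).
Only the resistive term changes: ΔPIP = R × ΔV̇ = 5.7 × (0.9167 − 1.2333) = 5.7 × -0.3166 = -1.805 cmH2O.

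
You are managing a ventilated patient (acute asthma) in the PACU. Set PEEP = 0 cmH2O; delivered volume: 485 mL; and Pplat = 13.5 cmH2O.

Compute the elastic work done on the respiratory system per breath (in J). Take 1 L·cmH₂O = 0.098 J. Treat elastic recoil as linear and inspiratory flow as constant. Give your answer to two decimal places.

0.32

Elastic work ≈ ½ × (Pplat − PEEP) × Vt = 0.5 × (13.5 − 0) × 0.485 L = 0.5 × 13.5 × 0.485 = 3.274 L·cmH2O.
× 0.098 J/(L·cmH2O) → 0.3209 J.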